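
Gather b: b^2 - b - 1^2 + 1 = b^2 - b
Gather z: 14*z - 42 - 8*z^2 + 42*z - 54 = -8*z^2 + 56*z - 96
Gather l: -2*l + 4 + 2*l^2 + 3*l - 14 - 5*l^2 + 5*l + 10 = -3*l^2 + 6*l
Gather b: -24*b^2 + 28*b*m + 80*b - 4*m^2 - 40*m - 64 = -24*b^2 + b*(28*m + 80) - 4*m^2 - 40*m - 64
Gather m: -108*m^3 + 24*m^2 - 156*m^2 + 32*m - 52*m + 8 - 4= -108*m^3 - 132*m^2 - 20*m + 4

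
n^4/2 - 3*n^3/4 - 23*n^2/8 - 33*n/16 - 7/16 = (n/2 + 1/4)*(n - 7/2)*(n + 1/2)*(n + 1)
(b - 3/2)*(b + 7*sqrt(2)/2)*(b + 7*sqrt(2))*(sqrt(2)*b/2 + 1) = sqrt(2)*b^4/2 - 3*sqrt(2)*b^3/4 + 23*b^3/2 - 69*b^2/4 + 35*sqrt(2)*b^2 - 105*sqrt(2)*b/2 + 49*b - 147/2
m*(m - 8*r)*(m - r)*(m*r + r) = m^4*r - 9*m^3*r^2 + m^3*r + 8*m^2*r^3 - 9*m^2*r^2 + 8*m*r^3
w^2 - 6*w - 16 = (w - 8)*(w + 2)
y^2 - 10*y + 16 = (y - 8)*(y - 2)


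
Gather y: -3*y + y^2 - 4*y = y^2 - 7*y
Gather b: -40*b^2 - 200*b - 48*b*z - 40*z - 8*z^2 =-40*b^2 + b*(-48*z - 200) - 8*z^2 - 40*z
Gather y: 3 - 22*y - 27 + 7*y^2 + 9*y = 7*y^2 - 13*y - 24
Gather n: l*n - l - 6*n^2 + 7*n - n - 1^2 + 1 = -l - 6*n^2 + n*(l + 6)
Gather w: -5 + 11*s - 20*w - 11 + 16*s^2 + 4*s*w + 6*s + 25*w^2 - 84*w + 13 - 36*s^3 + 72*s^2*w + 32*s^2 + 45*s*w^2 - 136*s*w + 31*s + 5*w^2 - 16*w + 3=-36*s^3 + 48*s^2 + 48*s + w^2*(45*s + 30) + w*(72*s^2 - 132*s - 120)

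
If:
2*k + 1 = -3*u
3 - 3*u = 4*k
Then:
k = 2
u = -5/3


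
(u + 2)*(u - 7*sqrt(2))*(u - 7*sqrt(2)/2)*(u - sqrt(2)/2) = u^4 - 11*sqrt(2)*u^3 + 2*u^3 - 22*sqrt(2)*u^2 + 119*u^2/2 - 49*sqrt(2)*u/2 + 119*u - 49*sqrt(2)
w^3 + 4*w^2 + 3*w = w*(w + 1)*(w + 3)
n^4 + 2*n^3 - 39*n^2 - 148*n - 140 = (n - 7)*(n + 2)^2*(n + 5)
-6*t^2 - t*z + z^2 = (-3*t + z)*(2*t + z)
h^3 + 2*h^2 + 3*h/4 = h*(h + 1/2)*(h + 3/2)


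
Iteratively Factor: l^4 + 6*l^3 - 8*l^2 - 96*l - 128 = (l + 4)*(l^3 + 2*l^2 - 16*l - 32) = (l + 2)*(l + 4)*(l^2 - 16) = (l - 4)*(l + 2)*(l + 4)*(l + 4)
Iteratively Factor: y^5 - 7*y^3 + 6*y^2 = (y - 2)*(y^4 + 2*y^3 - 3*y^2) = y*(y - 2)*(y^3 + 2*y^2 - 3*y) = y^2*(y - 2)*(y^2 + 2*y - 3) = y^2*(y - 2)*(y + 3)*(y - 1)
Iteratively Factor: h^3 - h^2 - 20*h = (h - 5)*(h^2 + 4*h) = h*(h - 5)*(h + 4)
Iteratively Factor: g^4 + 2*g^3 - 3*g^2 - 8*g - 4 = (g + 1)*(g^3 + g^2 - 4*g - 4) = (g - 2)*(g + 1)*(g^2 + 3*g + 2) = (g - 2)*(g + 1)*(g + 2)*(g + 1)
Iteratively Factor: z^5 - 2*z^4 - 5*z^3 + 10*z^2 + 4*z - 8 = (z + 1)*(z^4 - 3*z^3 - 2*z^2 + 12*z - 8) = (z - 2)*(z + 1)*(z^3 - z^2 - 4*z + 4) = (z - 2)*(z - 1)*(z + 1)*(z^2 - 4) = (z - 2)*(z - 1)*(z + 1)*(z + 2)*(z - 2)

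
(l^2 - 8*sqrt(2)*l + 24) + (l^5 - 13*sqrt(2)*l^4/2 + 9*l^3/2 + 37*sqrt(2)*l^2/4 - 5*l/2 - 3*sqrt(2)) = l^5 - 13*sqrt(2)*l^4/2 + 9*l^3/2 + l^2 + 37*sqrt(2)*l^2/4 - 8*sqrt(2)*l - 5*l/2 - 3*sqrt(2) + 24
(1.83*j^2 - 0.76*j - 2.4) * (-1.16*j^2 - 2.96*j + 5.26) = -2.1228*j^4 - 4.5352*j^3 + 14.6594*j^2 + 3.1064*j - 12.624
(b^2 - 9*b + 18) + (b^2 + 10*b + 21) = 2*b^2 + b + 39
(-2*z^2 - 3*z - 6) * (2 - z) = 2*z^3 - z^2 - 12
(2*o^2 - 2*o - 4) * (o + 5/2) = 2*o^3 + 3*o^2 - 9*o - 10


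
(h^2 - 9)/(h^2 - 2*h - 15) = (h - 3)/(h - 5)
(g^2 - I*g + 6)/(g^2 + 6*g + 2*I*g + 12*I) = (g - 3*I)/(g + 6)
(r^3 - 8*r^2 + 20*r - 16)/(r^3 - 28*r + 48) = (r - 2)/(r + 6)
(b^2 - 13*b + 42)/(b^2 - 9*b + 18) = (b - 7)/(b - 3)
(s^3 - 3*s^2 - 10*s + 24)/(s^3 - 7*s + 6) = (s - 4)/(s - 1)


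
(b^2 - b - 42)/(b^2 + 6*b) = (b - 7)/b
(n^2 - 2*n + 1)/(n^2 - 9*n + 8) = (n - 1)/(n - 8)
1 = 1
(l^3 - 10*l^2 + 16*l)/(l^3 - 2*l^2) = (l - 8)/l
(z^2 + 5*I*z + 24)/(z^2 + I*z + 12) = (z + 8*I)/(z + 4*I)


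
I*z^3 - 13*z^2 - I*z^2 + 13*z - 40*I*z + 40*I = (z + 5*I)*(z + 8*I)*(I*z - I)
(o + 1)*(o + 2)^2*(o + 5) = o^4 + 10*o^3 + 33*o^2 + 44*o + 20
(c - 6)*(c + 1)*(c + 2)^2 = c^4 - c^3 - 22*c^2 - 44*c - 24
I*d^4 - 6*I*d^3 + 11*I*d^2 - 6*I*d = d*(d - 3)*(d - 2)*(I*d - I)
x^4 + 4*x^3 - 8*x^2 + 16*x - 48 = (x - 2)*(x + 6)*(x - 2*I)*(x + 2*I)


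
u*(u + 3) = u^2 + 3*u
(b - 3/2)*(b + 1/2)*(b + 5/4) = b^3 + b^2/4 - 2*b - 15/16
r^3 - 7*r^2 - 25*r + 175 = (r - 7)*(r - 5)*(r + 5)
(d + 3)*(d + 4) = d^2 + 7*d + 12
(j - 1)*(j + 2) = j^2 + j - 2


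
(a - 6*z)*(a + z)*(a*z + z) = a^3*z - 5*a^2*z^2 + a^2*z - 6*a*z^3 - 5*a*z^2 - 6*z^3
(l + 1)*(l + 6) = l^2 + 7*l + 6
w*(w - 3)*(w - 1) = w^3 - 4*w^2 + 3*w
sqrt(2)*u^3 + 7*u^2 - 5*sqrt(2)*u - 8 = (u - sqrt(2))*(u + 4*sqrt(2))*(sqrt(2)*u + 1)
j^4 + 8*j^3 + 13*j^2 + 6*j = j*(j + 1)^2*(j + 6)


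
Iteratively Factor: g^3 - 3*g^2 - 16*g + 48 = (g - 4)*(g^2 + g - 12) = (g - 4)*(g - 3)*(g + 4)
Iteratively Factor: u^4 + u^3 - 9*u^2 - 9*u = (u + 3)*(u^3 - 2*u^2 - 3*u) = u*(u + 3)*(u^2 - 2*u - 3) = u*(u + 1)*(u + 3)*(u - 3)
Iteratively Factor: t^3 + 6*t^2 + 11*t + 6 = (t + 1)*(t^2 + 5*t + 6) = (t + 1)*(t + 3)*(t + 2)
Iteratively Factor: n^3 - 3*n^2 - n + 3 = (n + 1)*(n^2 - 4*n + 3) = (n - 1)*(n + 1)*(n - 3)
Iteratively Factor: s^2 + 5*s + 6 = (s + 3)*(s + 2)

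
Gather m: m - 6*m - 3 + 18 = 15 - 5*m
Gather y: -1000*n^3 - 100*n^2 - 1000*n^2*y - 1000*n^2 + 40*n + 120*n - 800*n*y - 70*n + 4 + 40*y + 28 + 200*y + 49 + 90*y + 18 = -1000*n^3 - 1100*n^2 + 90*n + y*(-1000*n^2 - 800*n + 330) + 99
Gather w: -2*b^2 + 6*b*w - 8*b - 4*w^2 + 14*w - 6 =-2*b^2 - 8*b - 4*w^2 + w*(6*b + 14) - 6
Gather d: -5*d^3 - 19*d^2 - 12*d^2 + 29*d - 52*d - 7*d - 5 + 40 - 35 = -5*d^3 - 31*d^2 - 30*d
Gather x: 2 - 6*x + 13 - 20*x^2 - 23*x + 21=-20*x^2 - 29*x + 36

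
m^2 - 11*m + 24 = (m - 8)*(m - 3)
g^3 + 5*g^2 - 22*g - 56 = (g - 4)*(g + 2)*(g + 7)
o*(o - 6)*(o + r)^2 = o^4 + 2*o^3*r - 6*o^3 + o^2*r^2 - 12*o^2*r - 6*o*r^2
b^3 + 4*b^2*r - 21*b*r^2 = b*(b - 3*r)*(b + 7*r)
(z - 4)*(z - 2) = z^2 - 6*z + 8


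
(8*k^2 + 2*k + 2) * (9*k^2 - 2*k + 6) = 72*k^4 + 2*k^3 + 62*k^2 + 8*k + 12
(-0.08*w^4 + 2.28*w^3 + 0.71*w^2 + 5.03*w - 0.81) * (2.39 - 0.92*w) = 0.0736*w^5 - 2.2888*w^4 + 4.796*w^3 - 2.9307*w^2 + 12.7669*w - 1.9359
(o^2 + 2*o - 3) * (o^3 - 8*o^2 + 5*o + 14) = o^5 - 6*o^4 - 14*o^3 + 48*o^2 + 13*o - 42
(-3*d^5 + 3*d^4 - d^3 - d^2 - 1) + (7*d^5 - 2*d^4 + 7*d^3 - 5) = 4*d^5 + d^4 + 6*d^3 - d^2 - 6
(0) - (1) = -1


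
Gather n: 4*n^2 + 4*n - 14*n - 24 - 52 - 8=4*n^2 - 10*n - 84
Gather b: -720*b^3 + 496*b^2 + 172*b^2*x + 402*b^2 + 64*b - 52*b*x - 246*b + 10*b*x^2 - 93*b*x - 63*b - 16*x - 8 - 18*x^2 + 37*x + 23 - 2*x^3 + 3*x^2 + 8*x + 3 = -720*b^3 + b^2*(172*x + 898) + b*(10*x^2 - 145*x - 245) - 2*x^3 - 15*x^2 + 29*x + 18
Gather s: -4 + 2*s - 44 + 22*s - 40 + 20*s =44*s - 88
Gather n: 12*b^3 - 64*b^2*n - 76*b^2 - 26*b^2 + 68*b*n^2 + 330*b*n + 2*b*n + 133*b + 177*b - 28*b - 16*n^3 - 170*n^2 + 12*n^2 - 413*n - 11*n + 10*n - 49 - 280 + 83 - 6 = 12*b^3 - 102*b^2 + 282*b - 16*n^3 + n^2*(68*b - 158) + n*(-64*b^2 + 332*b - 414) - 252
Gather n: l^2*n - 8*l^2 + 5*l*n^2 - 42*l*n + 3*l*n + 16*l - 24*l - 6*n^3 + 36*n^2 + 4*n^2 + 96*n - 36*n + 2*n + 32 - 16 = -8*l^2 - 8*l - 6*n^3 + n^2*(5*l + 40) + n*(l^2 - 39*l + 62) + 16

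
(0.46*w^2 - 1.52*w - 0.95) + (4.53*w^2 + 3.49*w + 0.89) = 4.99*w^2 + 1.97*w - 0.0599999999999999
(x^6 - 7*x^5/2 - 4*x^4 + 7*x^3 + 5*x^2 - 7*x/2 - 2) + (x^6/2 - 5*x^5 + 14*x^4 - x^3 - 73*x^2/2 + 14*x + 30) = 3*x^6/2 - 17*x^5/2 + 10*x^4 + 6*x^3 - 63*x^2/2 + 21*x/2 + 28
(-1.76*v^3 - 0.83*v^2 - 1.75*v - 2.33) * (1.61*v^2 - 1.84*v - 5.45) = -2.8336*v^5 + 1.9021*v^4 + 8.3017*v^3 + 3.9922*v^2 + 13.8247*v + 12.6985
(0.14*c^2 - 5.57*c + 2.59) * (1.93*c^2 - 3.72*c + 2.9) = 0.2702*c^4 - 11.2709*c^3 + 26.1251*c^2 - 25.7878*c + 7.511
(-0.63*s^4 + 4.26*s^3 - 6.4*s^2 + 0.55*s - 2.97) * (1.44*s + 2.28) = -0.9072*s^5 + 4.698*s^4 + 0.496799999999999*s^3 - 13.8*s^2 - 3.0228*s - 6.7716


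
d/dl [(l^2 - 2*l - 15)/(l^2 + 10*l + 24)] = 6*(2*l^2 + 13*l + 17)/(l^4 + 20*l^3 + 148*l^2 + 480*l + 576)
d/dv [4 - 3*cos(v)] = 3*sin(v)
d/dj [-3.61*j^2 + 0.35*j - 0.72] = 0.35 - 7.22*j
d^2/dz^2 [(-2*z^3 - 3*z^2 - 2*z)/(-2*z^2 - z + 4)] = 8*(5*z^3 + 12*z^2 + 36*z + 14)/(8*z^6 + 12*z^5 - 42*z^4 - 47*z^3 + 84*z^2 + 48*z - 64)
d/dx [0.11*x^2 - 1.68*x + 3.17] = 0.22*x - 1.68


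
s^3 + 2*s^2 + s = s*(s + 1)^2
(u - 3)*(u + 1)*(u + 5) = u^3 + 3*u^2 - 13*u - 15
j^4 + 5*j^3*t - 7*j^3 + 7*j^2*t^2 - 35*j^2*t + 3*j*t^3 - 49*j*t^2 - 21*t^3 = (j - 7)*(j + t)^2*(j + 3*t)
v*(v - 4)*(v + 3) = v^3 - v^2 - 12*v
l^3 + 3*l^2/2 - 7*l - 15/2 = (l - 5/2)*(l + 1)*(l + 3)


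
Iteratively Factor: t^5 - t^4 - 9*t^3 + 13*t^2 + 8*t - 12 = (t + 3)*(t^4 - 4*t^3 + 3*t^2 + 4*t - 4) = (t - 2)*(t + 3)*(t^3 - 2*t^2 - t + 2) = (t - 2)*(t - 1)*(t + 3)*(t^2 - t - 2) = (t - 2)^2*(t - 1)*(t + 3)*(t + 1)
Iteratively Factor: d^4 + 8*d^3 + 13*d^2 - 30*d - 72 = (d + 4)*(d^3 + 4*d^2 - 3*d - 18) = (d + 3)*(d + 4)*(d^2 + d - 6) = (d - 2)*(d + 3)*(d + 4)*(d + 3)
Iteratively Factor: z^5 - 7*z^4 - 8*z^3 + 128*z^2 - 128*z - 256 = (z - 4)*(z^4 - 3*z^3 - 20*z^2 + 48*z + 64) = (z - 4)*(z + 4)*(z^3 - 7*z^2 + 8*z + 16) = (z - 4)*(z + 1)*(z + 4)*(z^2 - 8*z + 16) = (z - 4)^2*(z + 1)*(z + 4)*(z - 4)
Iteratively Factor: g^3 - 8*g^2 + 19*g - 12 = (g - 1)*(g^2 - 7*g + 12) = (g - 4)*(g - 1)*(g - 3)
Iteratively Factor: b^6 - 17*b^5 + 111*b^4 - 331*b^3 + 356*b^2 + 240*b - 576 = (b - 4)*(b^5 - 13*b^4 + 59*b^3 - 95*b^2 - 24*b + 144) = (b - 4)^2*(b^4 - 9*b^3 + 23*b^2 - 3*b - 36) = (b - 4)^2*(b + 1)*(b^3 - 10*b^2 + 33*b - 36) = (b - 4)^3*(b + 1)*(b^2 - 6*b + 9) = (b - 4)^3*(b - 3)*(b + 1)*(b - 3)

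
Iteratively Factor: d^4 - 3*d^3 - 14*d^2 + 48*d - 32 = (d - 1)*(d^3 - 2*d^2 - 16*d + 32) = (d - 1)*(d + 4)*(d^2 - 6*d + 8) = (d - 2)*(d - 1)*(d + 4)*(d - 4)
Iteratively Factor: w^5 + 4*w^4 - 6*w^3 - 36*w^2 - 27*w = (w - 3)*(w^4 + 7*w^3 + 15*w^2 + 9*w) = (w - 3)*(w + 3)*(w^3 + 4*w^2 + 3*w) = (w - 3)*(w + 1)*(w + 3)*(w^2 + 3*w) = w*(w - 3)*(w + 1)*(w + 3)*(w + 3)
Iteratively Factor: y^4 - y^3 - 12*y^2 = (y - 4)*(y^3 + 3*y^2) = (y - 4)*(y + 3)*(y^2) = y*(y - 4)*(y + 3)*(y)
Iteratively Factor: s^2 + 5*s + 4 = (s + 1)*(s + 4)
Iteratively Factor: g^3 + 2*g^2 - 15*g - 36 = (g + 3)*(g^2 - g - 12) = (g + 3)^2*(g - 4)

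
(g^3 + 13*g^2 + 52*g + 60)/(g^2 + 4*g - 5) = (g^2 + 8*g + 12)/(g - 1)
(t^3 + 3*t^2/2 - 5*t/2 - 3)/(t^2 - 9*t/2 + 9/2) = (t^2 + 3*t + 2)/(t - 3)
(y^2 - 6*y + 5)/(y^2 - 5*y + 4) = (y - 5)/(y - 4)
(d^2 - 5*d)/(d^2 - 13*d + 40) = d/(d - 8)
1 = 1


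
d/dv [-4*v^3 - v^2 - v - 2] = -12*v^2 - 2*v - 1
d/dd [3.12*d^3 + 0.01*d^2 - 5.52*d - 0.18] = 9.36*d^2 + 0.02*d - 5.52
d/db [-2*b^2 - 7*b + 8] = -4*b - 7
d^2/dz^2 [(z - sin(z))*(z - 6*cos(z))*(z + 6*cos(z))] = z^2*sin(z) - 4*z*cos(z) + 72*z*cos(2*z) + 6*z - 11*sin(z) + 72*sin(2*z) - 81*sin(3*z)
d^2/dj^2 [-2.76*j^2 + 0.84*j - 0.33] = -5.52000000000000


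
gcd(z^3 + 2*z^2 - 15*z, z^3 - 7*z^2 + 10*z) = z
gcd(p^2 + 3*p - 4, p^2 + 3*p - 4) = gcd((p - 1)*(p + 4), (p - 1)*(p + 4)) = p^2 + 3*p - 4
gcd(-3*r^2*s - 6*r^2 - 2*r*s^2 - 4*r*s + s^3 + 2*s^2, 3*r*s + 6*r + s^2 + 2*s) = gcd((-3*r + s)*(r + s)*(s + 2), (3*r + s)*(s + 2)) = s + 2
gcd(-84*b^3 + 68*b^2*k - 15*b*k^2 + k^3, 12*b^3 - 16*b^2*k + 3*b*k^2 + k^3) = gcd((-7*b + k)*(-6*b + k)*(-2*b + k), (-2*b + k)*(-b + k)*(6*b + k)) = 2*b - k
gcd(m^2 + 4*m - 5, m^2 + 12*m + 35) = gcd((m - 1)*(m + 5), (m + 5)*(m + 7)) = m + 5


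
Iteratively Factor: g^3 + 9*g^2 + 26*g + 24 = (g + 4)*(g^2 + 5*g + 6) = (g + 3)*(g + 4)*(g + 2)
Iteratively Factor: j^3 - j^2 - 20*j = (j - 5)*(j^2 + 4*j) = j*(j - 5)*(j + 4)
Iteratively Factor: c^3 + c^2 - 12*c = (c)*(c^2 + c - 12) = c*(c + 4)*(c - 3)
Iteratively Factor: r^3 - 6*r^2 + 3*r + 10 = (r + 1)*(r^2 - 7*r + 10) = (r - 2)*(r + 1)*(r - 5)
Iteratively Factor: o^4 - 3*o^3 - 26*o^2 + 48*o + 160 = (o + 2)*(o^3 - 5*o^2 - 16*o + 80) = (o - 5)*(o + 2)*(o^2 - 16) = (o - 5)*(o - 4)*(o + 2)*(o + 4)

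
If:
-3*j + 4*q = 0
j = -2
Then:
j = -2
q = -3/2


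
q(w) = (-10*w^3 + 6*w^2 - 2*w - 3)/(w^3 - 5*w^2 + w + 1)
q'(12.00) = 0.85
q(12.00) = -16.10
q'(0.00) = 1.00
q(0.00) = -3.00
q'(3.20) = 18.65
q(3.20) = 19.37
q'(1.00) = -3.50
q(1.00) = 4.50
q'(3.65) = 37.30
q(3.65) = 31.24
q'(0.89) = -9.92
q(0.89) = 5.18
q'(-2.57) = 0.78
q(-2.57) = -4.10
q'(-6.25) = 0.35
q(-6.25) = -6.04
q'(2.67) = 10.19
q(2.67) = 12.05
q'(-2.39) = 0.82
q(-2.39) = -3.96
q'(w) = (-30*w^2 + 12*w - 2)/(w^3 - 5*w^2 + w + 1) + (-3*w^2 + 10*w - 1)*(-10*w^3 + 6*w^2 - 2*w - 3)/(w^3 - 5*w^2 + w + 1)^2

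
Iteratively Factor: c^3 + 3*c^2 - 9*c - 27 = (c + 3)*(c^2 - 9) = (c - 3)*(c + 3)*(c + 3)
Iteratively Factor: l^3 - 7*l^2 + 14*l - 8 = (l - 4)*(l^2 - 3*l + 2) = (l - 4)*(l - 2)*(l - 1)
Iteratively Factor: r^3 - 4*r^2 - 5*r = (r)*(r^2 - 4*r - 5) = r*(r - 5)*(r + 1)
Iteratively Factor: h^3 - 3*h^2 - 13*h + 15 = (h + 3)*(h^2 - 6*h + 5) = (h - 5)*(h + 3)*(h - 1)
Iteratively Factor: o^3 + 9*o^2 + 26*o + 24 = (o + 3)*(o^2 + 6*o + 8) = (o + 3)*(o + 4)*(o + 2)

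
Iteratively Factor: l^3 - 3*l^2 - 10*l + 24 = (l + 3)*(l^2 - 6*l + 8) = (l - 4)*(l + 3)*(l - 2)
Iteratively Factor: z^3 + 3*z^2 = (z)*(z^2 + 3*z) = z^2*(z + 3)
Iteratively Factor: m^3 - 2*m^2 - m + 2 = (m - 2)*(m^2 - 1) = (m - 2)*(m - 1)*(m + 1)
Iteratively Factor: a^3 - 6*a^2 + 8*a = (a - 4)*(a^2 - 2*a) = (a - 4)*(a - 2)*(a)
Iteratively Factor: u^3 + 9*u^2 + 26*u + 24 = (u + 2)*(u^2 + 7*u + 12) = (u + 2)*(u + 3)*(u + 4)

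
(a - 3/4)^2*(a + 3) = a^3 + 3*a^2/2 - 63*a/16 + 27/16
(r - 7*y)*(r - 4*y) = r^2 - 11*r*y + 28*y^2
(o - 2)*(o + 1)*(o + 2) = o^3 + o^2 - 4*o - 4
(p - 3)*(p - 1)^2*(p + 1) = p^4 - 4*p^3 + 2*p^2 + 4*p - 3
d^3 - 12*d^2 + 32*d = d*(d - 8)*(d - 4)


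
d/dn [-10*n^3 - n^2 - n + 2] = -30*n^2 - 2*n - 1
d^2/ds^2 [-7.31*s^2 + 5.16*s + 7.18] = -14.6200000000000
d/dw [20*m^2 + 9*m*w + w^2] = 9*m + 2*w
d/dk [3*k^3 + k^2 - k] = 9*k^2 + 2*k - 1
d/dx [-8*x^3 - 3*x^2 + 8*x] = -24*x^2 - 6*x + 8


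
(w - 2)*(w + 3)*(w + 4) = w^3 + 5*w^2 - 2*w - 24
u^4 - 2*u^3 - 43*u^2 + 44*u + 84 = (u - 7)*(u - 2)*(u + 1)*(u + 6)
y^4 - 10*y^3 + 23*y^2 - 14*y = y*(y - 7)*(y - 2)*(y - 1)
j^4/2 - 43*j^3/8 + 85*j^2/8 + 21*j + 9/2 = (j/2 + 1/2)*(j - 6)^2*(j + 1/4)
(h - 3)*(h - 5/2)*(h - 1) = h^3 - 13*h^2/2 + 13*h - 15/2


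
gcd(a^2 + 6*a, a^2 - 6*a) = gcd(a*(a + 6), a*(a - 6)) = a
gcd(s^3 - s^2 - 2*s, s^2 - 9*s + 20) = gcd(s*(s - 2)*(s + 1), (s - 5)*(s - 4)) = 1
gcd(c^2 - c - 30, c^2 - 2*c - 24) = c - 6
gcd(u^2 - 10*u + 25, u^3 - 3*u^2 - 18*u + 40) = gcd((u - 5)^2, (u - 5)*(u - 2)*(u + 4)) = u - 5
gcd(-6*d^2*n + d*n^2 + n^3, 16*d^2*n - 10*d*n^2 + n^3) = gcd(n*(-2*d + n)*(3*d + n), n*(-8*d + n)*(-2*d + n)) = 2*d*n - n^2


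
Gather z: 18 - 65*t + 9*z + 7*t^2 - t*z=7*t^2 - 65*t + z*(9 - t) + 18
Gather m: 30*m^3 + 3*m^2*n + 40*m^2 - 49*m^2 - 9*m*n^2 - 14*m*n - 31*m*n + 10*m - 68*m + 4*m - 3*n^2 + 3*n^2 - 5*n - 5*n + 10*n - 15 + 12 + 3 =30*m^3 + m^2*(3*n - 9) + m*(-9*n^2 - 45*n - 54)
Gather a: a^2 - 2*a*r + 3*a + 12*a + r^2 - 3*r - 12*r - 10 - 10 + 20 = a^2 + a*(15 - 2*r) + r^2 - 15*r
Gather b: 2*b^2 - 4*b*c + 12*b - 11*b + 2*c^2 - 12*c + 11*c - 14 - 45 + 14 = 2*b^2 + b*(1 - 4*c) + 2*c^2 - c - 45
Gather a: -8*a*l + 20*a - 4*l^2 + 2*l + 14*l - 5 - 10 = a*(20 - 8*l) - 4*l^2 + 16*l - 15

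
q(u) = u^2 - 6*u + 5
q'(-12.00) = -30.00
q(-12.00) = 221.00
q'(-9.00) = -24.00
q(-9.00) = 140.00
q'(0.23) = -5.54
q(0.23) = 3.67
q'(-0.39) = -6.78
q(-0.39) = 7.49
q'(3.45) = 0.90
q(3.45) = -3.80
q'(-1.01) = -8.02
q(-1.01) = 12.08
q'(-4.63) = -15.26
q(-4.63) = 54.22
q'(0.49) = -5.02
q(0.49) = 2.30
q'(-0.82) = -7.64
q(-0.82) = 10.59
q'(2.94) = -0.12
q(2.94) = -4.00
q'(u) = 2*u - 6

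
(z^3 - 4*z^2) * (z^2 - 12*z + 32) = z^5 - 16*z^4 + 80*z^3 - 128*z^2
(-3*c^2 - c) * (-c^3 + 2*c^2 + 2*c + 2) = 3*c^5 - 5*c^4 - 8*c^3 - 8*c^2 - 2*c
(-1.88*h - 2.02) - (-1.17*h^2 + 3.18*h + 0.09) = 1.17*h^2 - 5.06*h - 2.11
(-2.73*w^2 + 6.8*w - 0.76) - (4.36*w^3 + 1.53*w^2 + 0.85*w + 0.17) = -4.36*w^3 - 4.26*w^2 + 5.95*w - 0.93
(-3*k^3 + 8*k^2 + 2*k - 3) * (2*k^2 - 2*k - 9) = -6*k^5 + 22*k^4 + 15*k^3 - 82*k^2 - 12*k + 27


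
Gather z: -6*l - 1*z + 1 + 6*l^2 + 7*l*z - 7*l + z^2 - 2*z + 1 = 6*l^2 - 13*l + z^2 + z*(7*l - 3) + 2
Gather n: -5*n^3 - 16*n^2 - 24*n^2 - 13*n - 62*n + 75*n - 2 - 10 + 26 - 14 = -5*n^3 - 40*n^2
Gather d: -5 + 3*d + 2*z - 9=3*d + 2*z - 14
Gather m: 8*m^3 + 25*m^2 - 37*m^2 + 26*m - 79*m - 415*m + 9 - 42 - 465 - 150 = 8*m^3 - 12*m^2 - 468*m - 648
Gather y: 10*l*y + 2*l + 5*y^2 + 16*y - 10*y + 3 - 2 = 2*l + 5*y^2 + y*(10*l + 6) + 1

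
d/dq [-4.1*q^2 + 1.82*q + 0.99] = 1.82 - 8.2*q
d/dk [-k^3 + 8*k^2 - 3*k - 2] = -3*k^2 + 16*k - 3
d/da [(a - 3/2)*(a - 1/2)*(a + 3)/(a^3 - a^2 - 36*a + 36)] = (-4*a^4 - 123*a^3 + 120*a^2 + 153*a - 216)/(2*(a^6 - 2*a^5 - 71*a^4 + 144*a^3 + 1224*a^2 - 2592*a + 1296))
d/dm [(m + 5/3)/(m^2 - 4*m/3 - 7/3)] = (-9*m^2 - 30*m - 1)/(9*m^4 - 24*m^3 - 26*m^2 + 56*m + 49)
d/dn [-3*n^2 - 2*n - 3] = -6*n - 2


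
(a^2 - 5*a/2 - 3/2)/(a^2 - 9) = (a + 1/2)/(a + 3)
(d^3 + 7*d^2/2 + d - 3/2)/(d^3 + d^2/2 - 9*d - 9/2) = (2*d^2 + d - 1)/(2*d^2 - 5*d - 3)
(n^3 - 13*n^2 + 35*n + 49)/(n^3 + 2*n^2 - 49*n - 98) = (n^2 - 6*n - 7)/(n^2 + 9*n + 14)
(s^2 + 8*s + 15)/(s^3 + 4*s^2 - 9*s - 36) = (s + 5)/(s^2 + s - 12)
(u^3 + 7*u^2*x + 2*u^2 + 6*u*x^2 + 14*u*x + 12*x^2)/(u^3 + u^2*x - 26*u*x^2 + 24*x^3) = (u^2 + u*x + 2*u + 2*x)/(u^2 - 5*u*x + 4*x^2)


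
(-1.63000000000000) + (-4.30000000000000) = -5.93000000000000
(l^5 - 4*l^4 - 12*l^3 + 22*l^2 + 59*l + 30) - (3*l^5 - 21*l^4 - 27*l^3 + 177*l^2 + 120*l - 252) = -2*l^5 + 17*l^4 + 15*l^3 - 155*l^2 - 61*l + 282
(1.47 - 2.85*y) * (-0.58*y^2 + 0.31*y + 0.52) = 1.653*y^3 - 1.7361*y^2 - 1.0263*y + 0.7644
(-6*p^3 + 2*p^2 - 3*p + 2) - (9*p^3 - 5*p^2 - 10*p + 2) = -15*p^3 + 7*p^2 + 7*p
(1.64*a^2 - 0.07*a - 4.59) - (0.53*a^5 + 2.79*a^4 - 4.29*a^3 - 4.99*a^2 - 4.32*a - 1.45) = -0.53*a^5 - 2.79*a^4 + 4.29*a^3 + 6.63*a^2 + 4.25*a - 3.14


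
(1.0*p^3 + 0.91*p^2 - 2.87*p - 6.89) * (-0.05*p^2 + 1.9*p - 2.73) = -0.05*p^5 + 1.8545*p^4 - 0.8575*p^3 - 7.5928*p^2 - 5.2559*p + 18.8097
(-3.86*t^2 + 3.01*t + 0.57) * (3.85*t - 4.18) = -14.861*t^3 + 27.7233*t^2 - 10.3873*t - 2.3826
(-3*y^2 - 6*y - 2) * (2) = -6*y^2 - 12*y - 4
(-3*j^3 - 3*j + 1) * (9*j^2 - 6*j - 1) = -27*j^5 + 18*j^4 - 24*j^3 + 27*j^2 - 3*j - 1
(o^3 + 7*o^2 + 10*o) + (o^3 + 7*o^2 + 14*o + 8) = 2*o^3 + 14*o^2 + 24*o + 8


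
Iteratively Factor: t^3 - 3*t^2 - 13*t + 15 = (t - 5)*(t^2 + 2*t - 3) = (t - 5)*(t + 3)*(t - 1)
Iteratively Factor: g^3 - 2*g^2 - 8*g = (g + 2)*(g^2 - 4*g) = g*(g + 2)*(g - 4)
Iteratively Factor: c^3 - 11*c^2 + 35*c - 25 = (c - 1)*(c^2 - 10*c + 25) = (c - 5)*(c - 1)*(c - 5)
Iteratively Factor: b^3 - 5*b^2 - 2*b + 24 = (b - 3)*(b^2 - 2*b - 8) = (b - 4)*(b - 3)*(b + 2)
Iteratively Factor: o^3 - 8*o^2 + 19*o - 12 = (o - 1)*(o^2 - 7*o + 12) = (o - 3)*(o - 1)*(o - 4)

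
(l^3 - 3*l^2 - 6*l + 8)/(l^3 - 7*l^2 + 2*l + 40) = (l - 1)/(l - 5)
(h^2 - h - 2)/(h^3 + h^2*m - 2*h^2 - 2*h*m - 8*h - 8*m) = (-h^2 + h + 2)/(-h^3 - h^2*m + 2*h^2 + 2*h*m + 8*h + 8*m)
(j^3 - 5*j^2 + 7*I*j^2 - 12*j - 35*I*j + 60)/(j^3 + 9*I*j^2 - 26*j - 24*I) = (j - 5)/(j + 2*I)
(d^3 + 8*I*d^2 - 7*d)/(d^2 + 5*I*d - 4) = d*(d + 7*I)/(d + 4*I)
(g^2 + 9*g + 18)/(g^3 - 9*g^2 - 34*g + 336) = (g + 3)/(g^2 - 15*g + 56)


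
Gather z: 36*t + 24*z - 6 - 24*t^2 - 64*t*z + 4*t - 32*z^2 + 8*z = -24*t^2 + 40*t - 32*z^2 + z*(32 - 64*t) - 6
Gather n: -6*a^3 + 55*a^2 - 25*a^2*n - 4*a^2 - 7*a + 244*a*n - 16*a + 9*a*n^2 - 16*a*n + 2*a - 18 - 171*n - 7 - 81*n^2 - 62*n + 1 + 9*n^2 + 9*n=-6*a^3 + 51*a^2 - 21*a + n^2*(9*a - 72) + n*(-25*a^2 + 228*a - 224) - 24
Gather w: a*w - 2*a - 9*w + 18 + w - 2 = -2*a + w*(a - 8) + 16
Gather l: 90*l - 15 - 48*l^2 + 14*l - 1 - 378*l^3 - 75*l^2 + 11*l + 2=-378*l^3 - 123*l^2 + 115*l - 14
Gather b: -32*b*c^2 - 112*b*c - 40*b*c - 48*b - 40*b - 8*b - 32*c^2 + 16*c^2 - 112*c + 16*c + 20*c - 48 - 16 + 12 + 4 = b*(-32*c^2 - 152*c - 96) - 16*c^2 - 76*c - 48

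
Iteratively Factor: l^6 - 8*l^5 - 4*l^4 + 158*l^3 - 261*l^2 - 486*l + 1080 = (l - 5)*(l^5 - 3*l^4 - 19*l^3 + 63*l^2 + 54*l - 216) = (l - 5)*(l + 2)*(l^4 - 5*l^3 - 9*l^2 + 81*l - 108) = (l - 5)*(l + 2)*(l + 4)*(l^3 - 9*l^2 + 27*l - 27) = (l - 5)*(l - 3)*(l + 2)*(l + 4)*(l^2 - 6*l + 9) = (l - 5)*(l - 3)^2*(l + 2)*(l + 4)*(l - 3)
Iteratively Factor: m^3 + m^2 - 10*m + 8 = (m - 1)*(m^2 + 2*m - 8) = (m - 1)*(m + 4)*(m - 2)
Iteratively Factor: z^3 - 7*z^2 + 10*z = (z - 5)*(z^2 - 2*z) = z*(z - 5)*(z - 2)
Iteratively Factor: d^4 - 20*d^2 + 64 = (d - 4)*(d^3 + 4*d^2 - 4*d - 16) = (d - 4)*(d - 2)*(d^2 + 6*d + 8) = (d - 4)*(d - 2)*(d + 2)*(d + 4)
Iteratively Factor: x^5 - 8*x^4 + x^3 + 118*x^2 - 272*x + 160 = (x - 2)*(x^4 - 6*x^3 - 11*x^2 + 96*x - 80) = (x - 2)*(x + 4)*(x^3 - 10*x^2 + 29*x - 20) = (x - 5)*(x - 2)*(x + 4)*(x^2 - 5*x + 4) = (x - 5)*(x - 4)*(x - 2)*(x + 4)*(x - 1)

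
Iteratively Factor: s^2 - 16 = (s + 4)*(s - 4)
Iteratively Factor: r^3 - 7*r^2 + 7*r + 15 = (r - 5)*(r^2 - 2*r - 3) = (r - 5)*(r - 3)*(r + 1)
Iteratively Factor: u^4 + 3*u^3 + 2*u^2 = (u)*(u^3 + 3*u^2 + 2*u) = u*(u + 1)*(u^2 + 2*u) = u^2*(u + 1)*(u + 2)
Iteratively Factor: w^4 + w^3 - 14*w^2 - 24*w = (w + 2)*(w^3 - w^2 - 12*w) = w*(w + 2)*(w^2 - w - 12) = w*(w - 4)*(w + 2)*(w + 3)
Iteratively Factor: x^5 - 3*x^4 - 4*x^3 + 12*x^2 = (x - 3)*(x^4 - 4*x^2) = x*(x - 3)*(x^3 - 4*x) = x*(x - 3)*(x + 2)*(x^2 - 2*x) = x^2*(x - 3)*(x + 2)*(x - 2)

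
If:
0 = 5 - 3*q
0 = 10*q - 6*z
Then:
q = 5/3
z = 25/9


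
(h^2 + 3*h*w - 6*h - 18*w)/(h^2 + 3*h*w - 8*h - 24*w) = (h - 6)/(h - 8)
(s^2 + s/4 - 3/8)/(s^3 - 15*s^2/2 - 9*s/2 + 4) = (s + 3/4)/(s^2 - 7*s - 8)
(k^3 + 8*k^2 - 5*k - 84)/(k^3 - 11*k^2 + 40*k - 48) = (k^2 + 11*k + 28)/(k^2 - 8*k + 16)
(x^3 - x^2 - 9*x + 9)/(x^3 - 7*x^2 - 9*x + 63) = (x - 1)/(x - 7)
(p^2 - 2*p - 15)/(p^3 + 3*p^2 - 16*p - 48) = (p - 5)/(p^2 - 16)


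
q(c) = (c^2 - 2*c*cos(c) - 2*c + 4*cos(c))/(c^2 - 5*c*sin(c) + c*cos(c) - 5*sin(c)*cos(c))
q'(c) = (2*c*sin(c) + 2*c - 4*sin(c) - 2*cos(c) - 2)/(c^2 - 5*c*sin(c) + c*cos(c) - 5*sin(c)*cos(c)) + (c^2 - 2*c*cos(c) - 2*c + 4*cos(c))*(c*sin(c) + 5*c*cos(c) - 2*c - 5*sin(c)^2 + 5*sin(c) + 5*cos(c)^2 - cos(c))/(c^2 - 5*c*sin(c) + c*cos(c) - 5*sin(c)*cos(c))^2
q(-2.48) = -2.09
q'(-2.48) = 16.35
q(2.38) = -0.82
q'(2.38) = -6.06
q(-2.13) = -0.79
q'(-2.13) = 0.50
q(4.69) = 0.28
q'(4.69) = -0.11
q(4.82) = 0.27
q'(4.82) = -0.08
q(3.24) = 0.77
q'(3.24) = -0.88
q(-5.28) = 1.03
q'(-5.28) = -0.72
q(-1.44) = -1.27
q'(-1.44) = -2.17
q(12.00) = 0.55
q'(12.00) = 0.11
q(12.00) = 0.55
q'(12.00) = 0.11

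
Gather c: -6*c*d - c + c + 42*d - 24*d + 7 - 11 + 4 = -6*c*d + 18*d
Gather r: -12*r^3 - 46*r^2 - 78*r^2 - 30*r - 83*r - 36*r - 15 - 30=-12*r^3 - 124*r^2 - 149*r - 45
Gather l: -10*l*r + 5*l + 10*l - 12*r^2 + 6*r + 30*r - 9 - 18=l*(15 - 10*r) - 12*r^2 + 36*r - 27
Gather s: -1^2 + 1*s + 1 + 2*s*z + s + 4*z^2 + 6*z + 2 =s*(2*z + 2) + 4*z^2 + 6*z + 2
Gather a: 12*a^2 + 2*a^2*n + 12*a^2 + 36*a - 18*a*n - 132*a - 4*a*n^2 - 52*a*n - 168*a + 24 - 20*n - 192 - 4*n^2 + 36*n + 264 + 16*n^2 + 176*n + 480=a^2*(2*n + 24) + a*(-4*n^2 - 70*n - 264) + 12*n^2 + 192*n + 576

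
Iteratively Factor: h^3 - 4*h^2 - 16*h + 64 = (h + 4)*(h^2 - 8*h + 16) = (h - 4)*(h + 4)*(h - 4)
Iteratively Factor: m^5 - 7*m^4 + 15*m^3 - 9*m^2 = (m - 3)*(m^4 - 4*m^3 + 3*m^2) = m*(m - 3)*(m^3 - 4*m^2 + 3*m) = m*(m - 3)*(m - 1)*(m^2 - 3*m) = m*(m - 3)^2*(m - 1)*(m)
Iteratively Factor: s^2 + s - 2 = (s + 2)*(s - 1)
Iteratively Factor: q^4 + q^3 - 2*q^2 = (q)*(q^3 + q^2 - 2*q) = q*(q + 2)*(q^2 - q) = q*(q - 1)*(q + 2)*(q)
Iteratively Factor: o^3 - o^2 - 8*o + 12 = (o - 2)*(o^2 + o - 6) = (o - 2)^2*(o + 3)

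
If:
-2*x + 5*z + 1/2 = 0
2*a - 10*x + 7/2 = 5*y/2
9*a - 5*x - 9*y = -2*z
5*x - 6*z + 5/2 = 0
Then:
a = 6593/234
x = -31/26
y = 3359/117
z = -15/26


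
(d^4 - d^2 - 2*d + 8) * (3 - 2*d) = -2*d^5 + 3*d^4 + 2*d^3 + d^2 - 22*d + 24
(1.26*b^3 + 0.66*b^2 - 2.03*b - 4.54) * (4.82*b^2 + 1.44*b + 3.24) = 6.0732*b^5 + 4.9956*b^4 - 4.7518*b^3 - 22.6676*b^2 - 13.1148*b - 14.7096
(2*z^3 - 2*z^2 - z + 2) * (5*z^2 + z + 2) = 10*z^5 - 8*z^4 - 3*z^3 + 5*z^2 + 4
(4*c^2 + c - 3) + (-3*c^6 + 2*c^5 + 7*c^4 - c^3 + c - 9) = -3*c^6 + 2*c^5 + 7*c^4 - c^3 + 4*c^2 + 2*c - 12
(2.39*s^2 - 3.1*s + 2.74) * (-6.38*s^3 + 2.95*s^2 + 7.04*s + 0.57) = -15.2482*s^5 + 26.8285*s^4 - 9.8006*s^3 - 12.3787*s^2 + 17.5226*s + 1.5618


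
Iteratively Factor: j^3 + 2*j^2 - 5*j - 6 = (j + 1)*(j^2 + j - 6) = (j + 1)*(j + 3)*(j - 2)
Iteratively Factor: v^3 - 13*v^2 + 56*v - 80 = (v - 4)*(v^2 - 9*v + 20) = (v - 4)^2*(v - 5)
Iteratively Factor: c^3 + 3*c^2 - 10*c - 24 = (c + 2)*(c^2 + c - 12) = (c + 2)*(c + 4)*(c - 3)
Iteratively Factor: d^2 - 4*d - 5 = (d - 5)*(d + 1)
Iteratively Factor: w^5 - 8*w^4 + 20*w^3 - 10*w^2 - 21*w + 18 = (w - 3)*(w^4 - 5*w^3 + 5*w^2 + 5*w - 6) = (w - 3)^2*(w^3 - 2*w^2 - w + 2) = (w - 3)^2*(w - 1)*(w^2 - w - 2) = (w - 3)^2*(w - 1)*(w + 1)*(w - 2)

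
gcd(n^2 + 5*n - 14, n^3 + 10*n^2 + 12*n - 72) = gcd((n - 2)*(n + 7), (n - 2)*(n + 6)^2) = n - 2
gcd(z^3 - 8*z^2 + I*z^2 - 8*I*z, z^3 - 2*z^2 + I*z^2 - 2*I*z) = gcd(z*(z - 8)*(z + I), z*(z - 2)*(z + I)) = z^2 + I*z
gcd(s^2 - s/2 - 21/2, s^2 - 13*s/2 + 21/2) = s - 7/2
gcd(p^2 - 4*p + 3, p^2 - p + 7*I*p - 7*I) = p - 1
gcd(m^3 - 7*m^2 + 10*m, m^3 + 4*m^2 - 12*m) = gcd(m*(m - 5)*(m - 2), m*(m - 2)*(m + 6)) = m^2 - 2*m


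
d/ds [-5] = 0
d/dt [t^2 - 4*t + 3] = 2*t - 4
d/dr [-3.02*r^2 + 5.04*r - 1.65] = 5.04 - 6.04*r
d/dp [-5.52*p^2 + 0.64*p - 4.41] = 0.64 - 11.04*p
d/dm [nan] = 0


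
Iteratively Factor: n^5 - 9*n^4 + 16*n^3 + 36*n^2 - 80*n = (n - 4)*(n^4 - 5*n^3 - 4*n^2 + 20*n) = (n - 5)*(n - 4)*(n^3 - 4*n) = (n - 5)*(n - 4)*(n + 2)*(n^2 - 2*n) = (n - 5)*(n - 4)*(n - 2)*(n + 2)*(n)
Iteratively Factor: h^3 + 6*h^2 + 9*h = (h)*(h^2 + 6*h + 9) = h*(h + 3)*(h + 3)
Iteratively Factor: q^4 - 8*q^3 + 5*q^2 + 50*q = (q - 5)*(q^3 - 3*q^2 - 10*q) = q*(q - 5)*(q^2 - 3*q - 10) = q*(q - 5)*(q + 2)*(q - 5)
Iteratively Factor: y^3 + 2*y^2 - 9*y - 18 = (y - 3)*(y^2 + 5*y + 6) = (y - 3)*(y + 2)*(y + 3)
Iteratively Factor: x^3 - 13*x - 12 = (x - 4)*(x^2 + 4*x + 3) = (x - 4)*(x + 3)*(x + 1)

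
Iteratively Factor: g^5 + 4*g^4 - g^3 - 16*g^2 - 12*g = (g - 2)*(g^4 + 6*g^3 + 11*g^2 + 6*g) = (g - 2)*(g + 1)*(g^3 + 5*g^2 + 6*g) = (g - 2)*(g + 1)*(g + 2)*(g^2 + 3*g) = (g - 2)*(g + 1)*(g + 2)*(g + 3)*(g)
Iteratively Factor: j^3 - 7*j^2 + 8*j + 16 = (j + 1)*(j^2 - 8*j + 16) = (j - 4)*(j + 1)*(j - 4)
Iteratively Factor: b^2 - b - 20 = (b - 5)*(b + 4)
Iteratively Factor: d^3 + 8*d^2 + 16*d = (d + 4)*(d^2 + 4*d) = d*(d + 4)*(d + 4)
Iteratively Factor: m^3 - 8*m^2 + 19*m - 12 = (m - 4)*(m^2 - 4*m + 3) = (m - 4)*(m - 3)*(m - 1)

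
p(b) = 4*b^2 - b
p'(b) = 8*b - 1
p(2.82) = 28.99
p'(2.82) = 21.56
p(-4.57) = 88.11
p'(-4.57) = -37.56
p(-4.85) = 98.94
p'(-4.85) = -39.80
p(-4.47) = 84.39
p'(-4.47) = -36.76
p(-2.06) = 19.03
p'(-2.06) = -17.48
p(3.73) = 51.92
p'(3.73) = 28.84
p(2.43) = 21.19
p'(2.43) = 18.44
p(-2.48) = 27.08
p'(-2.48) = -20.84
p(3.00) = 33.00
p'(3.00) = 23.00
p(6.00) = 138.00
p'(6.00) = 47.00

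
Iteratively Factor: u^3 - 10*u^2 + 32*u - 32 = (u - 4)*(u^2 - 6*u + 8) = (u - 4)^2*(u - 2)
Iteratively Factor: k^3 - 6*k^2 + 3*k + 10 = (k - 5)*(k^2 - k - 2) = (k - 5)*(k - 2)*(k + 1)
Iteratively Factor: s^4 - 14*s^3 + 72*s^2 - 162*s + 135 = (s - 3)*(s^3 - 11*s^2 + 39*s - 45) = (s - 3)^2*(s^2 - 8*s + 15) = (s - 5)*(s - 3)^2*(s - 3)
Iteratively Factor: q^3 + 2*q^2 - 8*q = (q - 2)*(q^2 + 4*q) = q*(q - 2)*(q + 4)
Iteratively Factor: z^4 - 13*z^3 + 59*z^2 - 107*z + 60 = (z - 4)*(z^3 - 9*z^2 + 23*z - 15) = (z - 4)*(z - 3)*(z^2 - 6*z + 5) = (z - 5)*(z - 4)*(z - 3)*(z - 1)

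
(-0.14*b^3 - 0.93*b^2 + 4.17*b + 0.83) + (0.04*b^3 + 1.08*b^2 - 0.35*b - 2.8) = -0.1*b^3 + 0.15*b^2 + 3.82*b - 1.97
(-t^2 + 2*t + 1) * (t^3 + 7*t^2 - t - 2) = -t^5 - 5*t^4 + 16*t^3 + 7*t^2 - 5*t - 2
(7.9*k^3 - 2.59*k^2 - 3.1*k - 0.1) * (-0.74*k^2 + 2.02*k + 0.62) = -5.846*k^5 + 17.8746*k^4 + 1.9602*k^3 - 7.7938*k^2 - 2.124*k - 0.062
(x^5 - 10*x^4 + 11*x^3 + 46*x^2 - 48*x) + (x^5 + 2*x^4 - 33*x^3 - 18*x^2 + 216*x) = 2*x^5 - 8*x^4 - 22*x^3 + 28*x^2 + 168*x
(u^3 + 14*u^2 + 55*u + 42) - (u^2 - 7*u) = u^3 + 13*u^2 + 62*u + 42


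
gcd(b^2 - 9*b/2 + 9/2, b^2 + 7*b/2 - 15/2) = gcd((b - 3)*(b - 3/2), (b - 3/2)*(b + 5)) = b - 3/2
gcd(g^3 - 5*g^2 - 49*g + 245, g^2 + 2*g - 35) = g^2 + 2*g - 35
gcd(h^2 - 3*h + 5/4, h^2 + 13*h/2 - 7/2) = h - 1/2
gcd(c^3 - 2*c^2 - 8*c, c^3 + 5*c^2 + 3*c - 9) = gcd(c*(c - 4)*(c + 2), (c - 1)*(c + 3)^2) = 1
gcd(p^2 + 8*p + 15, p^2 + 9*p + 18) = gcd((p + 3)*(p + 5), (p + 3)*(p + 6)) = p + 3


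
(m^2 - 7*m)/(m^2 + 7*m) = (m - 7)/(m + 7)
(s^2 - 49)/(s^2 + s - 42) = (s - 7)/(s - 6)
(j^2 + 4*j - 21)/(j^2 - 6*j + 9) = (j + 7)/(j - 3)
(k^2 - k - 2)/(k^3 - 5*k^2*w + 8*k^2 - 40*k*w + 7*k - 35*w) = (2 - k)/(-k^2 + 5*k*w - 7*k + 35*w)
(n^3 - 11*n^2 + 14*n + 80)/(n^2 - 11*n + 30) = (n^2 - 6*n - 16)/(n - 6)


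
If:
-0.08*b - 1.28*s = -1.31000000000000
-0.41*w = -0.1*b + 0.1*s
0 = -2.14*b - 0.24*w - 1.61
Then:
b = -0.70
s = 1.07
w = -0.43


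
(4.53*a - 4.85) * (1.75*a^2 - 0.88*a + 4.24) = 7.9275*a^3 - 12.4739*a^2 + 23.4752*a - 20.564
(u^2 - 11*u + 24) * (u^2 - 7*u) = u^4 - 18*u^3 + 101*u^2 - 168*u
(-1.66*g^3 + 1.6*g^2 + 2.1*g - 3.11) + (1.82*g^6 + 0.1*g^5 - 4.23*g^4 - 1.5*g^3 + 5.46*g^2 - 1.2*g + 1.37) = 1.82*g^6 + 0.1*g^5 - 4.23*g^4 - 3.16*g^3 + 7.06*g^2 + 0.9*g - 1.74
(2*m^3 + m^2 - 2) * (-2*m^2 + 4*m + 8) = -4*m^5 + 6*m^4 + 20*m^3 + 12*m^2 - 8*m - 16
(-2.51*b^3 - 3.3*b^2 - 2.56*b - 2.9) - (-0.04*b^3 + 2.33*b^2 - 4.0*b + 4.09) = -2.47*b^3 - 5.63*b^2 + 1.44*b - 6.99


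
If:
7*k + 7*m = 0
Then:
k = -m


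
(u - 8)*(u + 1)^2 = u^3 - 6*u^2 - 15*u - 8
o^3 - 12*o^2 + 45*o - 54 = (o - 6)*(o - 3)^2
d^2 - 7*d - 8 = (d - 8)*(d + 1)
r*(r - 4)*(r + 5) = r^3 + r^2 - 20*r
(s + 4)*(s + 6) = s^2 + 10*s + 24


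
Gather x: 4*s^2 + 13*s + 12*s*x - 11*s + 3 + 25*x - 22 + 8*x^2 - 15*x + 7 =4*s^2 + 2*s + 8*x^2 + x*(12*s + 10) - 12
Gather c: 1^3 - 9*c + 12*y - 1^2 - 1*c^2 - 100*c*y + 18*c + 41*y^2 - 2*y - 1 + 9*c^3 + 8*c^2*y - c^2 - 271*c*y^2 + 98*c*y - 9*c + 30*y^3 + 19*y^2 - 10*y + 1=9*c^3 + c^2*(8*y - 2) + c*(-271*y^2 - 2*y) + 30*y^3 + 60*y^2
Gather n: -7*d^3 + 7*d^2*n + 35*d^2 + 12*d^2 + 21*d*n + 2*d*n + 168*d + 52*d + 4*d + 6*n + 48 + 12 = -7*d^3 + 47*d^2 + 224*d + n*(7*d^2 + 23*d + 6) + 60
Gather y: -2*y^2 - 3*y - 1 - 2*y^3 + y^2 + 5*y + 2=-2*y^3 - y^2 + 2*y + 1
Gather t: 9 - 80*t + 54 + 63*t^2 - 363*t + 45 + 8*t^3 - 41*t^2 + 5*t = 8*t^3 + 22*t^2 - 438*t + 108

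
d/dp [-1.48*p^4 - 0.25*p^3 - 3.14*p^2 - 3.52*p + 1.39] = -5.92*p^3 - 0.75*p^2 - 6.28*p - 3.52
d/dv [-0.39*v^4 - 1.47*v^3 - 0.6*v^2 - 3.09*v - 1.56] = -1.56*v^3 - 4.41*v^2 - 1.2*v - 3.09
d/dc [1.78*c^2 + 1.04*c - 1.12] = 3.56*c + 1.04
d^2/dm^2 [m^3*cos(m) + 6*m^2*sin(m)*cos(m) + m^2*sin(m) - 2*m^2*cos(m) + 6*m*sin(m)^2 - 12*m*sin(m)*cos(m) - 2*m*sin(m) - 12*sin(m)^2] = -m^3*cos(m) - 7*m^2*sin(m) - 12*m^2*sin(2*m) + 2*m^2*cos(m) + 24*m*sin(2*m) + 10*sqrt(2)*m*sin(m + pi/4) + 36*m*cos(2*m) + 2*sin(m) + 18*sin(2*m) - 8*cos(m) - 48*cos(2*m)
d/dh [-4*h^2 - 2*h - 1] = -8*h - 2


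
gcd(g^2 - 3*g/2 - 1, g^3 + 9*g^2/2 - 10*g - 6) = g^2 - 3*g/2 - 1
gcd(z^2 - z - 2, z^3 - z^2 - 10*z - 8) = z + 1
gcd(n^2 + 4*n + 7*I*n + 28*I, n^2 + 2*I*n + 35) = n + 7*I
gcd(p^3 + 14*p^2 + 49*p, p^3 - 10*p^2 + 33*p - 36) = 1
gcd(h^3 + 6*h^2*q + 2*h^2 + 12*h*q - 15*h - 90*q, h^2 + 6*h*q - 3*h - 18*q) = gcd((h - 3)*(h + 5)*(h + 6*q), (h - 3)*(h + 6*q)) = h^2 + 6*h*q - 3*h - 18*q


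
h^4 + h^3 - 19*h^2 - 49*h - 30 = (h - 5)*(h + 1)*(h + 2)*(h + 3)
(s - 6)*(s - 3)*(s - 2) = s^3 - 11*s^2 + 36*s - 36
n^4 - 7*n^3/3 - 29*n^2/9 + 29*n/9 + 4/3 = (n - 3)*(n - 1)*(n + 1/3)*(n + 4/3)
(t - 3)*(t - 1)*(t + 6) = t^3 + 2*t^2 - 21*t + 18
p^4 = p^4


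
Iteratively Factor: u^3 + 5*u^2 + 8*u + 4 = (u + 2)*(u^2 + 3*u + 2) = (u + 1)*(u + 2)*(u + 2)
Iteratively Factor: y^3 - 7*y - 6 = (y + 2)*(y^2 - 2*y - 3) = (y - 3)*(y + 2)*(y + 1)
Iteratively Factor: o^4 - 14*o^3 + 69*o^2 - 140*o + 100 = (o - 5)*(o^3 - 9*o^2 + 24*o - 20) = (o - 5)^2*(o^2 - 4*o + 4) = (o - 5)^2*(o - 2)*(o - 2)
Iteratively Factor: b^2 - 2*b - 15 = (b + 3)*(b - 5)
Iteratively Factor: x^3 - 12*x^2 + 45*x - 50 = (x - 5)*(x^2 - 7*x + 10) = (x - 5)^2*(x - 2)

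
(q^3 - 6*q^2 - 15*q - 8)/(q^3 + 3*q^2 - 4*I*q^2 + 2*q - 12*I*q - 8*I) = (q^2 - 7*q - 8)/(q^2 + q*(2 - 4*I) - 8*I)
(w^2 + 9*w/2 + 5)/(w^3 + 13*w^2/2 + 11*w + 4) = (2*w + 5)/(2*w^2 + 9*w + 4)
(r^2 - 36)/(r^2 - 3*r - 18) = (r + 6)/(r + 3)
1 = 1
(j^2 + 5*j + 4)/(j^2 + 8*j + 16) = (j + 1)/(j + 4)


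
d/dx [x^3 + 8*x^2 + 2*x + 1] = 3*x^2 + 16*x + 2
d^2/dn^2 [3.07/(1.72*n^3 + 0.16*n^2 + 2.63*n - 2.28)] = (-(31.6824*n + 0.9824)*(1.72*n^3 + 0.16*n^2 + 2.63*n - 2.28) + 3.07*(5.16*n^2 + 0.32*n + 2.63)*(10.32*n^2 + 0.64*n + 5.26))/(1.72*n^3 + 0.16*n^2 + 2.63*n - 2.28)^3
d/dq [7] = 0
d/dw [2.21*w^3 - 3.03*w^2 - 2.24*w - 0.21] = 6.63*w^2 - 6.06*w - 2.24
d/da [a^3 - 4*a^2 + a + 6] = 3*a^2 - 8*a + 1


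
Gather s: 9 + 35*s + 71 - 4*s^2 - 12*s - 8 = -4*s^2 + 23*s + 72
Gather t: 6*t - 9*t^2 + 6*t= -9*t^2 + 12*t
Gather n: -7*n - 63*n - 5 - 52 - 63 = -70*n - 120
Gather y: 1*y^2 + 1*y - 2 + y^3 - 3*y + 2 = y^3 + y^2 - 2*y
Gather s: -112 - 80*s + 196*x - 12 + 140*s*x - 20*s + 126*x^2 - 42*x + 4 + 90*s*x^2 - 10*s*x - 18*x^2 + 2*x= s*(90*x^2 + 130*x - 100) + 108*x^2 + 156*x - 120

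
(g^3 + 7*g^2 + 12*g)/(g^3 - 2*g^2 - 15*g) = (g + 4)/(g - 5)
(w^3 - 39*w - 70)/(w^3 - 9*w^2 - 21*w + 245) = (w + 2)/(w - 7)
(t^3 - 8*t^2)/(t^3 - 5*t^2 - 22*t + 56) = t^2*(t - 8)/(t^3 - 5*t^2 - 22*t + 56)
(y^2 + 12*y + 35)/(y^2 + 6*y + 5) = (y + 7)/(y + 1)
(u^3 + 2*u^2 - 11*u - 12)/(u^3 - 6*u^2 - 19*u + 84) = (u + 1)/(u - 7)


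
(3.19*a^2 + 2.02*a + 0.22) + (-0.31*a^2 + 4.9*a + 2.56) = 2.88*a^2 + 6.92*a + 2.78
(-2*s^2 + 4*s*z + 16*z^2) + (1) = -2*s^2 + 4*s*z + 16*z^2 + 1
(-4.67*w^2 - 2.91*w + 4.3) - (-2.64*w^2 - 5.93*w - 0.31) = -2.03*w^2 + 3.02*w + 4.61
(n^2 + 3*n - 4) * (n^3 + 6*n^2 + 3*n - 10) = n^5 + 9*n^4 + 17*n^3 - 25*n^2 - 42*n + 40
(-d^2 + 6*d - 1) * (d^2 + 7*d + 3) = -d^4 - d^3 + 38*d^2 + 11*d - 3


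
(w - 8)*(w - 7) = w^2 - 15*w + 56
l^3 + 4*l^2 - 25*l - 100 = (l - 5)*(l + 4)*(l + 5)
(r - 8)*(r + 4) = r^2 - 4*r - 32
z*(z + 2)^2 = z^3 + 4*z^2 + 4*z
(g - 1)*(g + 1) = g^2 - 1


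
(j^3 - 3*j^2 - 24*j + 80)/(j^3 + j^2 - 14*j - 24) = (j^2 + j - 20)/(j^2 + 5*j + 6)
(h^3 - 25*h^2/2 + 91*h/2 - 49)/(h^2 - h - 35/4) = 2*(h^2 - 9*h + 14)/(2*h + 5)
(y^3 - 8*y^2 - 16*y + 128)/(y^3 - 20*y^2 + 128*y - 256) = (y + 4)/(y - 8)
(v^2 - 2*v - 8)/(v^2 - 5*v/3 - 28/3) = 3*(v + 2)/(3*v + 7)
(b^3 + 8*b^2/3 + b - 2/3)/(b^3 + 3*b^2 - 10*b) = (b^3 + 8*b^2/3 + b - 2/3)/(b*(b^2 + 3*b - 10))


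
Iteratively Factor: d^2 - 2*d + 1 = (d - 1)*(d - 1)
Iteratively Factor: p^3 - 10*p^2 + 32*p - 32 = (p - 4)*(p^2 - 6*p + 8) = (p - 4)*(p - 2)*(p - 4)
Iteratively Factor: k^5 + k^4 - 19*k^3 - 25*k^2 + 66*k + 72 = (k + 3)*(k^4 - 2*k^3 - 13*k^2 + 14*k + 24) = (k + 1)*(k + 3)*(k^3 - 3*k^2 - 10*k + 24) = (k - 2)*(k + 1)*(k + 3)*(k^2 - k - 12) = (k - 2)*(k + 1)*(k + 3)^2*(k - 4)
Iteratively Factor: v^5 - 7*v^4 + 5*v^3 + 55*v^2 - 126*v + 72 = (v - 2)*(v^4 - 5*v^3 - 5*v^2 + 45*v - 36) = (v - 2)*(v - 1)*(v^3 - 4*v^2 - 9*v + 36) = (v - 2)*(v - 1)*(v + 3)*(v^2 - 7*v + 12) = (v - 3)*(v - 2)*(v - 1)*(v + 3)*(v - 4)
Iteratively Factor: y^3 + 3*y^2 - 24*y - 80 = (y - 5)*(y^2 + 8*y + 16) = (y - 5)*(y + 4)*(y + 4)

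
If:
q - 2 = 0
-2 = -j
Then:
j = 2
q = 2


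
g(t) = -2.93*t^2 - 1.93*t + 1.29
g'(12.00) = -72.25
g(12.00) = -443.79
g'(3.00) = -19.51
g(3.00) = -30.87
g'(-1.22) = 5.22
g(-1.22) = -0.72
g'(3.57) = -22.85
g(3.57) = -42.94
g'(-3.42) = 18.11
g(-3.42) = -26.38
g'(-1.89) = 9.15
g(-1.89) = -5.53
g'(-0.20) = -0.76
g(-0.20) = 1.56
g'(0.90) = -7.20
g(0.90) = -2.82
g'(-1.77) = 8.44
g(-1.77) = -4.47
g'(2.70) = -17.75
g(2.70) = -25.28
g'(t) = -5.86*t - 1.93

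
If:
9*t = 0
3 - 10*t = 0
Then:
No Solution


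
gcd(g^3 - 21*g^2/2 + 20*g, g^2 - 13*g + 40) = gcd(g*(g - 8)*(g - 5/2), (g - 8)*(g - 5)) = g - 8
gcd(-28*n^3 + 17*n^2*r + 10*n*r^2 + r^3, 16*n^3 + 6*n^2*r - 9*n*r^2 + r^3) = 1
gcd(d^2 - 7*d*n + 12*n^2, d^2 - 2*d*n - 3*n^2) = d - 3*n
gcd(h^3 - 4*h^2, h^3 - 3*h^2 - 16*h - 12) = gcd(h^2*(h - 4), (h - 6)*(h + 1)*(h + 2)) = 1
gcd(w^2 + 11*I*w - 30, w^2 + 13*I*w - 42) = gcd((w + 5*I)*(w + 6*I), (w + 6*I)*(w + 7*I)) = w + 6*I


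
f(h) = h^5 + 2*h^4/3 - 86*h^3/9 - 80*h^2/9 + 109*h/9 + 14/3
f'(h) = 5*h^4 + 8*h^3/3 - 86*h^2/3 - 160*h/9 + 109/9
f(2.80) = -27.79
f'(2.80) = 103.45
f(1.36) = -12.41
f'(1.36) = -41.28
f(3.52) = 163.15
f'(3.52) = 478.26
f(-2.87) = -26.91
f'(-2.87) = 103.20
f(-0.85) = -6.28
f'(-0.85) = 7.48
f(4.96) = 2085.53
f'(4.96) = 2570.28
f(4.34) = 884.93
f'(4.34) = 1386.89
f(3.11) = 22.23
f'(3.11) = 227.52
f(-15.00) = -695552.00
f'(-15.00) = 237953.78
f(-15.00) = -695552.00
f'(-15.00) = 237953.78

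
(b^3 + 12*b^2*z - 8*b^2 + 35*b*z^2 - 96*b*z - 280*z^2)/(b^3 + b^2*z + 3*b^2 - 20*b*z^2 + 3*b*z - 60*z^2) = (-b^2 - 7*b*z + 8*b + 56*z)/(-b^2 + 4*b*z - 3*b + 12*z)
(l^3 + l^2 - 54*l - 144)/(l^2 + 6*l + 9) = (l^2 - 2*l - 48)/(l + 3)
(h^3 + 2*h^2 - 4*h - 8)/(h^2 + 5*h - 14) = (h^2 + 4*h + 4)/(h + 7)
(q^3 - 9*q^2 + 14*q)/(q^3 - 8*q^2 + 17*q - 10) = q*(q - 7)/(q^2 - 6*q + 5)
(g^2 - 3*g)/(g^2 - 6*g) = (g - 3)/(g - 6)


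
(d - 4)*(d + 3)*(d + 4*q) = d^3 + 4*d^2*q - d^2 - 4*d*q - 12*d - 48*q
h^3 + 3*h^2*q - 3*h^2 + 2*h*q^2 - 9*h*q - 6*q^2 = (h - 3)*(h + q)*(h + 2*q)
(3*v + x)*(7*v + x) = 21*v^2 + 10*v*x + x^2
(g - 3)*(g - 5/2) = g^2 - 11*g/2 + 15/2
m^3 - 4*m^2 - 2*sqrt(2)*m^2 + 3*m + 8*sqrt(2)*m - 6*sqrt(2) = (m - 3)*(m - 1)*(m - 2*sqrt(2))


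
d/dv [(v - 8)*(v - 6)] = 2*v - 14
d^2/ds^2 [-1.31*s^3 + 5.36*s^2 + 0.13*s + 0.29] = 10.72 - 7.86*s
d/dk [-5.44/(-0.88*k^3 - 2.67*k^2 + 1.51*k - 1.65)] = (-14.3616*k^2 - 29.0496*k + 8.2144)/(0.88*k^3 + 2.67*k^2 - 1.51*k + 1.65)^2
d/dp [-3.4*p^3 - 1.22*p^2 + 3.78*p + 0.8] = -10.2*p^2 - 2.44*p + 3.78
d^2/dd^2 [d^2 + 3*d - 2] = 2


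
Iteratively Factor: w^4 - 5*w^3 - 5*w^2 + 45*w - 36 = (w - 4)*(w^3 - w^2 - 9*w + 9) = (w - 4)*(w - 3)*(w^2 + 2*w - 3) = (w - 4)*(w - 3)*(w - 1)*(w + 3)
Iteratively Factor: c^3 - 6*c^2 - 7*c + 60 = (c + 3)*(c^2 - 9*c + 20) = (c - 5)*(c + 3)*(c - 4)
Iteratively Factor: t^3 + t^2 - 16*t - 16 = (t - 4)*(t^2 + 5*t + 4) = (t - 4)*(t + 4)*(t + 1)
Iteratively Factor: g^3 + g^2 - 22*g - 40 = (g + 2)*(g^2 - g - 20) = (g + 2)*(g + 4)*(g - 5)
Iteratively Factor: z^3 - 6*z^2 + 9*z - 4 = (z - 1)*(z^2 - 5*z + 4) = (z - 1)^2*(z - 4)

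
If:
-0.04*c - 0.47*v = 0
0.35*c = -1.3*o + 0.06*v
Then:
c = -11.75*v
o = 3.20961538461538*v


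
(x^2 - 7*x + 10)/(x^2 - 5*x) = (x - 2)/x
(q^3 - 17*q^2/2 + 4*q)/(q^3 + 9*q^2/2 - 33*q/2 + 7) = q*(q - 8)/(q^2 + 5*q - 14)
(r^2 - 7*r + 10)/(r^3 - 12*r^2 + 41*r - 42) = (r - 5)/(r^2 - 10*r + 21)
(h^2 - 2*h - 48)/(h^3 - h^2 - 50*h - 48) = 1/(h + 1)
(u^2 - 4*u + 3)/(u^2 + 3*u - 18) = (u - 1)/(u + 6)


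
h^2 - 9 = (h - 3)*(h + 3)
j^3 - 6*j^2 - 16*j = j*(j - 8)*(j + 2)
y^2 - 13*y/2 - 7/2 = (y - 7)*(y + 1/2)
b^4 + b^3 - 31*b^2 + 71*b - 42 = (b - 3)*(b - 2)*(b - 1)*(b + 7)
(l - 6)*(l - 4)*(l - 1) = l^3 - 11*l^2 + 34*l - 24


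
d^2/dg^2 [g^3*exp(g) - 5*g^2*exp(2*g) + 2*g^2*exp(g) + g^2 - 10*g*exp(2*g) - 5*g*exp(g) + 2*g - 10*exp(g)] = g^3*exp(g) - 20*g^2*exp(2*g) + 8*g^2*exp(g) - 80*g*exp(2*g) + 9*g*exp(g) - 50*exp(2*g) - 16*exp(g) + 2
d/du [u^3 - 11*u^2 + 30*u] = 3*u^2 - 22*u + 30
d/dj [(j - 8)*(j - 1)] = 2*j - 9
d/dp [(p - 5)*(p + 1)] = 2*p - 4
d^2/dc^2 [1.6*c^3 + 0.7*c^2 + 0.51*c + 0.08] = 9.6*c + 1.4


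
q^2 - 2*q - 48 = (q - 8)*(q + 6)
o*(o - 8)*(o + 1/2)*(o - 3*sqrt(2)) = o^4 - 15*o^3/2 - 3*sqrt(2)*o^3 - 4*o^2 + 45*sqrt(2)*o^2/2 + 12*sqrt(2)*o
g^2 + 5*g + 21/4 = (g + 3/2)*(g + 7/2)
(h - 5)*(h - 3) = h^2 - 8*h + 15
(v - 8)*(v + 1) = v^2 - 7*v - 8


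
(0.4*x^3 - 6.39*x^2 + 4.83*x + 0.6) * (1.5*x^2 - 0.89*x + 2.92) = 0.6*x^5 - 9.941*x^4 + 14.1001*x^3 - 22.0575*x^2 + 13.5696*x + 1.752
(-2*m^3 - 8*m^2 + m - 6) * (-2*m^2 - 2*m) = 4*m^5 + 20*m^4 + 14*m^3 + 10*m^2 + 12*m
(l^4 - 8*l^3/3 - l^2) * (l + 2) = l^5 - 2*l^4/3 - 19*l^3/3 - 2*l^2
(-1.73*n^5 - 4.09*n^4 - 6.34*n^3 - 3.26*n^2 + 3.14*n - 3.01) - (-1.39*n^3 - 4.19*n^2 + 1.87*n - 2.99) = -1.73*n^5 - 4.09*n^4 - 4.95*n^3 + 0.930000000000001*n^2 + 1.27*n - 0.0199999999999996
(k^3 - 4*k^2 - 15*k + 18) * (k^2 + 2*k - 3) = k^5 - 2*k^4 - 26*k^3 + 81*k - 54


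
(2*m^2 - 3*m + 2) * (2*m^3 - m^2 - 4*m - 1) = 4*m^5 - 8*m^4 - m^3 + 8*m^2 - 5*m - 2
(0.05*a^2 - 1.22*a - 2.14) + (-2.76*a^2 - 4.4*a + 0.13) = -2.71*a^2 - 5.62*a - 2.01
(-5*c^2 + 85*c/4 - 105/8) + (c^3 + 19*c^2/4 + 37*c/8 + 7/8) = c^3 - c^2/4 + 207*c/8 - 49/4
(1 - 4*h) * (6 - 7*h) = 28*h^2 - 31*h + 6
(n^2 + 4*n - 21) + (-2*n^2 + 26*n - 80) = -n^2 + 30*n - 101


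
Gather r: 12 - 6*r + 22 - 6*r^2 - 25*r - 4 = -6*r^2 - 31*r + 30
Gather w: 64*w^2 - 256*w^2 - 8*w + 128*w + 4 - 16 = -192*w^2 + 120*w - 12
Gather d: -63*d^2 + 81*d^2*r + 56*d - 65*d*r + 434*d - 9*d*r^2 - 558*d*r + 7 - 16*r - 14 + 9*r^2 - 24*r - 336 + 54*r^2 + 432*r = d^2*(81*r - 63) + d*(-9*r^2 - 623*r + 490) + 63*r^2 + 392*r - 343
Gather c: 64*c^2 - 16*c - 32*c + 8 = 64*c^2 - 48*c + 8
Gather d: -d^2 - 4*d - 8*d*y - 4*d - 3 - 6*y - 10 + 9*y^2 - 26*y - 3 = -d^2 + d*(-8*y - 8) + 9*y^2 - 32*y - 16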